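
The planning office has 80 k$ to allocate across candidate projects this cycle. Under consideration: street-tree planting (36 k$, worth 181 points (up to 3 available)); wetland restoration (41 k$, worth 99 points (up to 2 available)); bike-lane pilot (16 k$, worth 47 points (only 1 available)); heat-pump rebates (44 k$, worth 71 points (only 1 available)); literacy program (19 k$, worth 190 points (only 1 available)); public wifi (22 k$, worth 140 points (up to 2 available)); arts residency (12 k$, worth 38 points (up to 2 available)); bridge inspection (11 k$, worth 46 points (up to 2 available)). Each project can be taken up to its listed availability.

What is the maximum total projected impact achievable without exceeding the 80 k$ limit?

Taking the top-ratio projects first gives literacy program + 2×public wifi + bridge inspection for 516 (74 k$).
Dropping bridge inspection frees 11 k$; slotting in bike-lane pilot (16 k$) lifts the total to 517 at 79 k$.
The spare 1 k$ is too small for any remaining project, and no exchange beats 517.

517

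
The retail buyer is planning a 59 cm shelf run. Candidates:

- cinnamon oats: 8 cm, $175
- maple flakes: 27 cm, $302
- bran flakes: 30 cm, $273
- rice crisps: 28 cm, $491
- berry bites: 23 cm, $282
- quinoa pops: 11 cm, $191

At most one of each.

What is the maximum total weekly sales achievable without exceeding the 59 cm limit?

By weekly sales per cm: cinnamon oats 21.88, rice crisps 17.54, quinoa pops 17.36, berry bites 12.26 lead.
Taking the top-ratio products first gives cinnamon oats + rice crisps + quinoa pops for 857 (47 cm).
Dropping quinoa pops frees 11 cm; slotting in berry bites (23 cm) lifts the total to 948 at 59 cm.
The closest alternative, cinnamon oats + rice crisps + quinoa pops, reaches only 857.

948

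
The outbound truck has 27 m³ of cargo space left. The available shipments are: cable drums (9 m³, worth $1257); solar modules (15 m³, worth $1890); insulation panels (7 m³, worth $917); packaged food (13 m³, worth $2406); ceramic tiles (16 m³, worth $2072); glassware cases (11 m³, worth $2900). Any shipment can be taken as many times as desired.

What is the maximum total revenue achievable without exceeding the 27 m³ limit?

The ratio ordering already packs tightly: 2×glassware cases, 22 m³, 5800.

5800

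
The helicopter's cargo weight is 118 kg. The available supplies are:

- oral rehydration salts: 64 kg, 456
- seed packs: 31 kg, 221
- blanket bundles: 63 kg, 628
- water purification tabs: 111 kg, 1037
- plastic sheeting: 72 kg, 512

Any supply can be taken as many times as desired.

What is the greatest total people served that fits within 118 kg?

1037

Ranking by ratio (people served/kg): blanket bundles 9.97, water purification tabs 9.34, seed packs 7.13, oral rehydration salts 7.12.
The ratio heuristic lands on seed packs + blanket bundles (849) but leaves 24 kg idle.
Replace seed packs and blanket bundles with water purification tabs: the trade gains 188 net, giving 1037 at 111 kg.
Every other selection either busts 118 kg or fails to beat 1037.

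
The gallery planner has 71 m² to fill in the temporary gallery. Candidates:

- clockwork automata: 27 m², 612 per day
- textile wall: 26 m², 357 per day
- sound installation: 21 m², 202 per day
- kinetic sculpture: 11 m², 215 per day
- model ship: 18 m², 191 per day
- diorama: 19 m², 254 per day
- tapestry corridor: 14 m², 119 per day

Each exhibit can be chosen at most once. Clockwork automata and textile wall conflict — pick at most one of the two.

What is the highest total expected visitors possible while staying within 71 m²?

Density check — clockwork automata 22.67, kinetic sculpture 19.55, textile wall 13.73, diorama 13.37 are the best per m².
Taking clockwork automata + kinetic sculpture + diorama + tapestry corridor: 71 m² used, 1200 in expected visitors.
Nothing else feasible within 71 m² beats 1200.

1200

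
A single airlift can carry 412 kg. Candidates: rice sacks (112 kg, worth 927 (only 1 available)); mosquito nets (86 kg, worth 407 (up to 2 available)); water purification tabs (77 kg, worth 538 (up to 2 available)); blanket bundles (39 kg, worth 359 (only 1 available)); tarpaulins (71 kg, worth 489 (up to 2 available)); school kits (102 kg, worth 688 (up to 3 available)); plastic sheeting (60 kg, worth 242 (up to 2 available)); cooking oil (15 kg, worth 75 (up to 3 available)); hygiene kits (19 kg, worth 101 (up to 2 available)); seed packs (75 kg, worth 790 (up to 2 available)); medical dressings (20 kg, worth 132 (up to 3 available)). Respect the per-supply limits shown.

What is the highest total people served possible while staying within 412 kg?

Density check — seed packs 10.53, blanket bundles 9.21, rice sacks 8.28, water purification tabs 6.99 are the best per kg.
A density-first pass picks rice sacks + water purification tabs + blanket bundles + 2×seed packs + medical dressings — 3536 at 398 kg.
The 77 kg tied up in water purification tabs is better spent on tarpaulins + medical dressings — total rises to 3619 (412 kg).
Every other selection either busts 412 kg or exceeds an availability limit or fails to beat 3619.

3619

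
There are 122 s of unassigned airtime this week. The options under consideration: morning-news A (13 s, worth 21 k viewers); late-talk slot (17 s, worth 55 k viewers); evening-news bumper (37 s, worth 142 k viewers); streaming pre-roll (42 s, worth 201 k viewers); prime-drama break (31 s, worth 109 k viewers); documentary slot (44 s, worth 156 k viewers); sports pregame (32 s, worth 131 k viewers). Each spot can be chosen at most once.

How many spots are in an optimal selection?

4

Optimal total is 496.
One optimal bundle: late-talk slot + streaming pre-roll + prime-drama break + sports pregame (122 s).
Any selection reaching 496 contains exactly 4 spots.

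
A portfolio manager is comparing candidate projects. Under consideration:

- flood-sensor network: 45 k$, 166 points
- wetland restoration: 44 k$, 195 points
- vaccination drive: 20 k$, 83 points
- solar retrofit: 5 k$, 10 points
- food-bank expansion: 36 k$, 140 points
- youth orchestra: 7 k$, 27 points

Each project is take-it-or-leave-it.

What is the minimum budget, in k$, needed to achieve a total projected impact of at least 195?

44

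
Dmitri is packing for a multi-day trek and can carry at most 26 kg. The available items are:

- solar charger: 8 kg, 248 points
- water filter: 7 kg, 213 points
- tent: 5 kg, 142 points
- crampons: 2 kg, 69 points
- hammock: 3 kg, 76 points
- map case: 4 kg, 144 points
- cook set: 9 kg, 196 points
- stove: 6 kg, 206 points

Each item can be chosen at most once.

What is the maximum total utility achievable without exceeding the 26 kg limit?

816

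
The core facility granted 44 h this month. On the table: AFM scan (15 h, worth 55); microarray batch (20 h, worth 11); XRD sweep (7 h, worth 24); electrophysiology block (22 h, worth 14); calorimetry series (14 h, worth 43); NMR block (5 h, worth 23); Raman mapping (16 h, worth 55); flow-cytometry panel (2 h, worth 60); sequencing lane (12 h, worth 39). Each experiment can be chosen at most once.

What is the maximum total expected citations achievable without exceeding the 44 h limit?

205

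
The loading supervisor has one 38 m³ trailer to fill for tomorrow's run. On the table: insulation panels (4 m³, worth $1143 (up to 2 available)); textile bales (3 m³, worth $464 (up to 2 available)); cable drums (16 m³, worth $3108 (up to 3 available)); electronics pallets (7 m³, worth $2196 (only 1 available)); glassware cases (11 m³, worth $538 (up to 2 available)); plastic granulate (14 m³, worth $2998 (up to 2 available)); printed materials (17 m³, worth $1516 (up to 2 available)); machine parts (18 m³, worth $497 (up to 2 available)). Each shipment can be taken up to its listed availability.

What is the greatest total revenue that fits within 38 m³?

8656

Taking the top-ratio shipments first gives 2×insulation panels + 2×textile bales + electronics pallets + plastic granulate for 8408 (35 m³).
The 11 m³ tied up in 2×insulation panels and textile bales is better spent on plastic granulate — total rises to 8656 (38 m³).
That's the maximum — no swap from here does better than 8656.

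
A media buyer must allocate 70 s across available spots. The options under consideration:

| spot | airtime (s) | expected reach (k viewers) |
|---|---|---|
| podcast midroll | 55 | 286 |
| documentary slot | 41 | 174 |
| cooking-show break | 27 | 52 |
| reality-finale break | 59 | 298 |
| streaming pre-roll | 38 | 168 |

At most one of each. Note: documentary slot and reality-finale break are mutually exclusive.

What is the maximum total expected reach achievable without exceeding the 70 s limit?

The ratio heuristic lands on podcast midroll (286) but leaves 15 s idle.
The 55 s tied up in podcast midroll is better spent on reality-finale break — total rises to 298 (59 s).
The closest alternative, podcast midroll, reaches only 286.

298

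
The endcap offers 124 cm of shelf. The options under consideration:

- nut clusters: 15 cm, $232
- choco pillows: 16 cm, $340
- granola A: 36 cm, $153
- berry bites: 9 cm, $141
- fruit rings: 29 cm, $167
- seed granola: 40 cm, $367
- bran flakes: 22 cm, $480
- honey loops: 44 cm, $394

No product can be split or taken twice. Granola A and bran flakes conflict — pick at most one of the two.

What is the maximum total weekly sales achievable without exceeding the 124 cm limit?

1587

Filling by ratio: nut clusters + choco pillows + berry bites + seed granola + bran flakes for 1560, with 22 cm left unused.
Dropping seed granola frees 40 cm; slotting in honey loops (44 cm) lifts the total to 1587 at 106 cm.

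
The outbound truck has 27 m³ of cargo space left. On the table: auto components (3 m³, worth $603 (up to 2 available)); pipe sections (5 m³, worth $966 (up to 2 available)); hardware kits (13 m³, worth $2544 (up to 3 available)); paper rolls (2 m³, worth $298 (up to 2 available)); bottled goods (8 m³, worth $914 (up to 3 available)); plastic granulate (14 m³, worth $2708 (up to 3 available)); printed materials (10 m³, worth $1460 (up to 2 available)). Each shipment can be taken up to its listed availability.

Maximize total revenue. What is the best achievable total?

A density-first pass picks 2×auto components + pipe sections + hardware kits + paper rolls — 5014 at 26 m³.
Replace 2×auto components and pipe sections and paper rolls with plastic granulate: the trade gains 238 net, giving 5252 at 27 m³.

5252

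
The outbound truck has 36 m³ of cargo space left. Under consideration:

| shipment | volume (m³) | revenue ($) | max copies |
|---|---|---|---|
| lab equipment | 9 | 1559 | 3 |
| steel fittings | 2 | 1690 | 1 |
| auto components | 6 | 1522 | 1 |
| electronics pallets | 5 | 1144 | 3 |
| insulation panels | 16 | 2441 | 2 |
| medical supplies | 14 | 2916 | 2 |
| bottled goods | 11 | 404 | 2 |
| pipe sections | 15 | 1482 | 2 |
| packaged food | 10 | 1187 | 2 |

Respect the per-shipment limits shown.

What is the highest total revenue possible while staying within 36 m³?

9044

The ratio heuristic lands on lab equipment + steel fittings + auto components + 3×electronics pallets (8203) but leaves 4 m³ idle.
The 24 m³ tied up in lab equipment and 3×electronics pallets is better spent on 2×medical supplies — total rises to 9044 (36 m³).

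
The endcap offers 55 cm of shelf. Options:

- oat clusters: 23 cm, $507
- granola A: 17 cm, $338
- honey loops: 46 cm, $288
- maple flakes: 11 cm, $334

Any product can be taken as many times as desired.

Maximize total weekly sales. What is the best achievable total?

1670

The ratio ordering already packs tightly: 5×maple flakes, 55 cm, 1670.
No other feasible combination exceeds 1670.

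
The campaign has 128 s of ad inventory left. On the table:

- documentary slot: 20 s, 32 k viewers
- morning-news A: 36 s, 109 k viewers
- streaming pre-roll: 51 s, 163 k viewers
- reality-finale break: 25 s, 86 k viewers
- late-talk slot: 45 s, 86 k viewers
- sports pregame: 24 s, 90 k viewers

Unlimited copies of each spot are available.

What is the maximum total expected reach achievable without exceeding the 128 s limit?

Ranking by ratio (expected reach/s): sports pregame 3.75, reality-finale break 3.44, streaming pre-roll 3.20.
Best packing: 5×sports pregame — 120 s, 450 total.
Every other selection either busts 128 s or fails to beat 450.

450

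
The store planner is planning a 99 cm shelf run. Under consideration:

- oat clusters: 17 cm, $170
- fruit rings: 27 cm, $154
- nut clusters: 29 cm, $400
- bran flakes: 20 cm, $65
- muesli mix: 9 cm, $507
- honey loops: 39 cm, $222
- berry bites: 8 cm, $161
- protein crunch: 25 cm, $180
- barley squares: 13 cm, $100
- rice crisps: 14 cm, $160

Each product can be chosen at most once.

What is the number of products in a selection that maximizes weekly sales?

6

The maximum weekly sales within 99 cm is 1508.
For example nut clusters + muesli mix + berry bites + protein crunch + barley squares + rice crisps achieves it, using 98 cm.
Any selection reaching 1508 contains exactly 6 products.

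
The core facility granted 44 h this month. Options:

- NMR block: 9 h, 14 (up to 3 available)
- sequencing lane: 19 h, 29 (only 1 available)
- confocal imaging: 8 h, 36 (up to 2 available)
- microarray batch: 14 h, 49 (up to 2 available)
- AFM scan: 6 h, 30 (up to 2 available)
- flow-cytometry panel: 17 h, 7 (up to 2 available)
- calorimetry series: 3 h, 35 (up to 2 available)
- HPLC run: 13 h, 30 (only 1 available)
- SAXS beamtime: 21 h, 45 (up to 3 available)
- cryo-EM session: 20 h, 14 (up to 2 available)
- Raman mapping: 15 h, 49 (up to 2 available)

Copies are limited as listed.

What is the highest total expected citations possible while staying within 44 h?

The ratio heuristic lands on NMR block + 2×confocal imaging + 2×AFM scan + 2×calorimetry series (216) but leaves 1 h idle.
Replace NMR block and AFM scan with Raman mapping: the trade gains 5 net, giving 221 at 43 h.
Every other selection either busts 44 h or exceeds an availability limit or fails to beat 221.

221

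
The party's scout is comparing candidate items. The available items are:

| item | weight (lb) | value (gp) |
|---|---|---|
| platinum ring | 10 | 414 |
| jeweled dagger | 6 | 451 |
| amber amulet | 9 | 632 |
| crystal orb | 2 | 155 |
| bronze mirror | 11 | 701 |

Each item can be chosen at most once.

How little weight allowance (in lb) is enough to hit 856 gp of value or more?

Look for the lowest-weight combination reaching 856.
Taking crystal orb + bronze mirror gives 856 (≥ 856) for 13 lb.
Any bundle with less than 13 lb falls short of 856.

13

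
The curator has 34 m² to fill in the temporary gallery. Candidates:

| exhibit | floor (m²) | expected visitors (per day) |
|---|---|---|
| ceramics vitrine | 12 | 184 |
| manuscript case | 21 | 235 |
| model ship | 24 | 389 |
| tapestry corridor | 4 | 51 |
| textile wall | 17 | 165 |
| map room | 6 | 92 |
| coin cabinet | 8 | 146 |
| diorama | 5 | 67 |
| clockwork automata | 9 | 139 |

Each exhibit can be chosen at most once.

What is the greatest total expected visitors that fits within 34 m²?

Filling by ratio: model ship + coin cabinet for 535, with 2 m² left unused.
The 24 m² tied up in model ship is better spent on ceramics vitrine + diorama + clockwork automata — total rises to 536 (34 m²).
The closest alternative, model ship + coin cabinet, reaches only 535.

536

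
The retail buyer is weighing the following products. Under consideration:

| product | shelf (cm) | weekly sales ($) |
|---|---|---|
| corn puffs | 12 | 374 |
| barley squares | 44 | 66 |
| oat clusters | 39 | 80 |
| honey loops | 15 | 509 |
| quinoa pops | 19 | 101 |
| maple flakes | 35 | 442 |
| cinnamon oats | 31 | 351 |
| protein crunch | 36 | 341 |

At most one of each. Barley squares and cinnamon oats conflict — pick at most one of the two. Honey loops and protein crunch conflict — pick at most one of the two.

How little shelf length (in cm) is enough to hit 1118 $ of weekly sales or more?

58

Need the lightest bundle worth ≥ 1118.
Taking corn puffs + honey loops + cinnamon oats gives 1234 (≥ 1118) for 58 cm.
Below 58 cm the best achievable stays under 1118.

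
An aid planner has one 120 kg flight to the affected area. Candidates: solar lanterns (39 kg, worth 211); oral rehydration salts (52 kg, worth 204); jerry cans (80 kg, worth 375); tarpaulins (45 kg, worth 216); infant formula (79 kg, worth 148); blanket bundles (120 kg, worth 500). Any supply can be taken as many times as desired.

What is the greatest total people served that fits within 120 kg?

633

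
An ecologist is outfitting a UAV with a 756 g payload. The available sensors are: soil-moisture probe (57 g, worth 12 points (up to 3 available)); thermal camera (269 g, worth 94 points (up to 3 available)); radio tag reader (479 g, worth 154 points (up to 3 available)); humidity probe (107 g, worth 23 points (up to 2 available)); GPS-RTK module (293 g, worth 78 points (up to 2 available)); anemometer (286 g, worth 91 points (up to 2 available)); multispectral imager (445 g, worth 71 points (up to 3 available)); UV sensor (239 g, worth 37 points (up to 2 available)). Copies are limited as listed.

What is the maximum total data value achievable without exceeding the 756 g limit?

248

The ratio heuristic lands on 2×thermal camera + 2×humidity probe (234) but leaves 4 g idle.
Dropping thermal camera and 2×humidity probe frees 483 g; slotting in radio tag reader (479 g) lifts the total to 248 at 748 g.
The spare 8 g is too small for any remaining sensor, and no exchange beats 248.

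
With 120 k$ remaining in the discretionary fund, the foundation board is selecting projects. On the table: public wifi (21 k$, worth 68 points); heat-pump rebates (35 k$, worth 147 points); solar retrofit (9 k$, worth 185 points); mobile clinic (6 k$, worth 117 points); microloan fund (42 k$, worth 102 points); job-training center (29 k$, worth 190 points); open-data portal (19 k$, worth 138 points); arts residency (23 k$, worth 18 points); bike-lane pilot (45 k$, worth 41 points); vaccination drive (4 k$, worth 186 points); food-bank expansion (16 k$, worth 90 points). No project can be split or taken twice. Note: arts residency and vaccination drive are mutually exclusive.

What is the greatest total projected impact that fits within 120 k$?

1053

Heat-pump rebates + solar retrofit + mobile clinic + job-training center + open-data portal + vaccination drive + food-bank expansion uses 118 of the 120 k$ and totals 1053.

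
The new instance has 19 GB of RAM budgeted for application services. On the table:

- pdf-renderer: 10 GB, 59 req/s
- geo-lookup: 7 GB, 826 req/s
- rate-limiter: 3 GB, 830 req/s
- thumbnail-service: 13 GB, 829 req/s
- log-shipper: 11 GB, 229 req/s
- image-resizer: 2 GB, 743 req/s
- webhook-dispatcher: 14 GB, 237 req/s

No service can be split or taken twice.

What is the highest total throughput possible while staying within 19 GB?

2402

Ranking by ratio (throughput/GB): image-resizer 371.50, rate-limiter 276.67, geo-lookup 118.00, thumbnail-service 63.77.
Taking the top-ratio services first gives geo-lookup + rate-limiter + image-resizer for 2399 (12 GB).
Replace geo-lookup with thumbnail-service: the trade gains 3 net, giving 2402 at 18 GB.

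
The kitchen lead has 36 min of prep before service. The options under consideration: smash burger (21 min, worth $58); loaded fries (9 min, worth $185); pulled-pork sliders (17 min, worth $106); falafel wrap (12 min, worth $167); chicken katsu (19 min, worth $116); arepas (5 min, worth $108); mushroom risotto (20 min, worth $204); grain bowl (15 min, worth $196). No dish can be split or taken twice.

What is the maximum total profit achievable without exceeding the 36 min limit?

548

Filling by ratio: loaded fries + falafel wrap + arepas for 460, with 10 min left unused.
Dropping arepas frees 5 min; slotting in grain bowl (15 min) lifts the total to 548 at 36 min.
The closest alternative, loaded fries + arepas + mushroom risotto, reaches only 497.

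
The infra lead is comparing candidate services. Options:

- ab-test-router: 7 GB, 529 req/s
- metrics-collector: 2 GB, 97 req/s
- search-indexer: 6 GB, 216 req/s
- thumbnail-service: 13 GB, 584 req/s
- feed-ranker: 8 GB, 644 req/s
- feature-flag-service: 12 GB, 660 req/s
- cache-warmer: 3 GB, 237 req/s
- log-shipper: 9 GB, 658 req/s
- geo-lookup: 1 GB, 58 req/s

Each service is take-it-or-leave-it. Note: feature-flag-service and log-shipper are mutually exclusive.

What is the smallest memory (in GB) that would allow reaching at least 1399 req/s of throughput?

18

Minimise GB subject to total throughput ≥ 1399.
Taking ab-test-router + feed-ranker + cache-warmer gives 1410 (≥ 1399) for 18 GB.
No combination under 18 GB hits 1399.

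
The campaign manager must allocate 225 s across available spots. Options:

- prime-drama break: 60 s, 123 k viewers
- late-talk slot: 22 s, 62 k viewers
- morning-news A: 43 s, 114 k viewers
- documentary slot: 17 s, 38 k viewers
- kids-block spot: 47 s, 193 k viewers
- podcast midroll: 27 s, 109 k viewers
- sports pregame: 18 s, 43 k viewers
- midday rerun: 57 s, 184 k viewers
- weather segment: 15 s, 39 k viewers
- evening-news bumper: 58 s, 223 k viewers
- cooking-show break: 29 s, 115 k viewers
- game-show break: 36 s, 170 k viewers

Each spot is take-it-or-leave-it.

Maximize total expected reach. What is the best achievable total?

879

Filling by ratio: late-talk slot + kids-block spot + podcast midroll + evening-news bumper + cooking-show break + game-show break for 872, with 6 s left unused.
Replace late-talk slot and cooking-show break with midday rerun: the trade gains 7 net, giving 879 at 225 s.
An exhaustive check of the 4096 subsets confirms 879.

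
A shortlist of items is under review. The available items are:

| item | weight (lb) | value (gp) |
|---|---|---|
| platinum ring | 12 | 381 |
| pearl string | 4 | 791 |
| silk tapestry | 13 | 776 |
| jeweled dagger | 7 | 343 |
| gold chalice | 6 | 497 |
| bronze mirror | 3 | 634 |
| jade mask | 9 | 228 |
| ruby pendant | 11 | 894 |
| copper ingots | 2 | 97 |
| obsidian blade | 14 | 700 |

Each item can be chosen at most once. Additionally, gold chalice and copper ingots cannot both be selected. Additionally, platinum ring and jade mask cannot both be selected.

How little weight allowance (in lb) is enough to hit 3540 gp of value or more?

37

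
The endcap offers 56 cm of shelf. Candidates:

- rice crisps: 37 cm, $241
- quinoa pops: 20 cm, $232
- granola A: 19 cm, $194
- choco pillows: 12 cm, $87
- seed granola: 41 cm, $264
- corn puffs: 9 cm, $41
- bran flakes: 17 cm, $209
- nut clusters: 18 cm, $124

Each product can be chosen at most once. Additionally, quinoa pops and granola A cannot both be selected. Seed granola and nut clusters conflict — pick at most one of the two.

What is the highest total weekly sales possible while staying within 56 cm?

By weekly sales per cm: bran flakes 12.29, quinoa pops 11.60, granola A 10.21, choco pillows 7.25 lead.
Taking quinoa pops + bran flakes + nut clusters: 55 cm used, 565 in weekly sales.
Runner-up quinoa pops + choco pillows + bran flakes tops out at 528.

565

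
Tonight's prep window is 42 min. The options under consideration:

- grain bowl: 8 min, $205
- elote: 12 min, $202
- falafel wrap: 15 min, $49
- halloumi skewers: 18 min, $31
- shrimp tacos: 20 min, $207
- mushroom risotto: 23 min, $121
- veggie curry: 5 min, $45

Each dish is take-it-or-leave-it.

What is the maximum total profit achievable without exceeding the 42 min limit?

By profit per min: grain bowl 25.62, elote 16.83, shrimp tacos 10.35 lead.
Best packing: grain bowl + elote + shrimp tacos — 40 min, 614 total.

614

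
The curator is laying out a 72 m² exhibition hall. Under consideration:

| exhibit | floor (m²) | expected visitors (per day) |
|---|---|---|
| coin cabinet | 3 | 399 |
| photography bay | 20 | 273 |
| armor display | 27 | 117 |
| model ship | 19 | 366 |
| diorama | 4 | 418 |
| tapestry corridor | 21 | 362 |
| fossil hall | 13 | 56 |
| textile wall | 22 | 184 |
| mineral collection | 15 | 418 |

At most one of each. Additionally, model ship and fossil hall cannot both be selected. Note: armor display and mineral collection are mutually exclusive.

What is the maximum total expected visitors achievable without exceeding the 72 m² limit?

1963

Coin cabinet + model ship + diorama + tapestry corridor + mineral collection uses 62 of the 72 m² and totals 1963.
An exhaustive check of the 512 subsets confirms 1963.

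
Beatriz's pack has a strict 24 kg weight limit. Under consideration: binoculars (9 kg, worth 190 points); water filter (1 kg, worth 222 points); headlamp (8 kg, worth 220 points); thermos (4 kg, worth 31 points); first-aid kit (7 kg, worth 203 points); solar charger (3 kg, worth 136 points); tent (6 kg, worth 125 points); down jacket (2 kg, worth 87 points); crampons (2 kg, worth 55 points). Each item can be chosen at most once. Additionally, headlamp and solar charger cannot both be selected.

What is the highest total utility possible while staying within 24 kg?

Ranking by ratio (utility/kg): water filter 222.00, solar charger 45.33, down jacket 43.50.
Binoculars + water filter + first-aid kit + solar charger + down jacket + crampons uses 24 of the 24 kg and totals 893.

893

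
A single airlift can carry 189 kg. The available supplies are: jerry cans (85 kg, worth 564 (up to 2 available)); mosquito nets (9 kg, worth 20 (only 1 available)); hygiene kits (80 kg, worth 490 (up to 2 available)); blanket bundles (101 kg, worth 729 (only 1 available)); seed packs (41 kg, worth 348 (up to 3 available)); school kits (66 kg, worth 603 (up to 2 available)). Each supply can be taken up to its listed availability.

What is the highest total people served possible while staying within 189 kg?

Greedy by ratio would take mosquito nets + seed packs + 2×school kits: 182 kg used, total 1574.
The 75 kg tied up in mosquito nets and school kits is better spent on 2×seed packs — total rises to 1647 (189 kg).
That's the maximum — no swap from here does better than 1647.

1647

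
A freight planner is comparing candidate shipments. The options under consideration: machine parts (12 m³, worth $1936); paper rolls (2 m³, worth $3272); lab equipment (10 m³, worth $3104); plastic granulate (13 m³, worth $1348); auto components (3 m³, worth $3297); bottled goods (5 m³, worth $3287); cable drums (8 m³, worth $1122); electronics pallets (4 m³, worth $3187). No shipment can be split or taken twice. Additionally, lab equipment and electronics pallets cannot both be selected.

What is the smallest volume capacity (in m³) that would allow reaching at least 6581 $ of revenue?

8

Minimise m³ subject to total revenue ≥ 6581.
auto components + bottled goods reaches 6584 using 8 m³.
No combination under 8 m³ hits 6581.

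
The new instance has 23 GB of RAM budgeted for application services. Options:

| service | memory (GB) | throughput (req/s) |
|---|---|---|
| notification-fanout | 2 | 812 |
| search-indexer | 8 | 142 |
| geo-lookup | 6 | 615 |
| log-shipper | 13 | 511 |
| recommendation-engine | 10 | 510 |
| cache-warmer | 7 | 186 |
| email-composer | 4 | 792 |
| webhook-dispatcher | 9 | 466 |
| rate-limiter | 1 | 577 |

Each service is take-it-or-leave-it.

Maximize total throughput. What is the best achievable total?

Taking the top-ratio services first gives notification-fanout + geo-lookup + email-composer + webhook-dispatcher + rate-limiter for 3262 (22 GB).
Replace webhook-dispatcher with recommendation-engine: the trade gains 44 net, giving 3306 at 23 GB.
Runner-up notification-fanout + geo-lookup + email-composer + webhook-dispatcher + rate-limiter tops out at 3262.

3306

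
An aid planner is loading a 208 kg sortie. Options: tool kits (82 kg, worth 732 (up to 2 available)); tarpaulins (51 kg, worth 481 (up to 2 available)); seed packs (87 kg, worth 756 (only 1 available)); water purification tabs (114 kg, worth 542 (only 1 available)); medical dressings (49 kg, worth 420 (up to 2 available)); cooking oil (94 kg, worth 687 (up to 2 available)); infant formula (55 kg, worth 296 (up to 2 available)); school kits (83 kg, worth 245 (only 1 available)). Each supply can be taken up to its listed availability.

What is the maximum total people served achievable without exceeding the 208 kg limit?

1802

Taking the top-ratio supplies first gives tool kits + 2×tarpaulins for 1694 (184 kg).
Replace tool kits with 2×medical dressings: the trade gains 108 net, giving 1802 at 200 kg.
That's the maximum — no swap from here does better than 1802.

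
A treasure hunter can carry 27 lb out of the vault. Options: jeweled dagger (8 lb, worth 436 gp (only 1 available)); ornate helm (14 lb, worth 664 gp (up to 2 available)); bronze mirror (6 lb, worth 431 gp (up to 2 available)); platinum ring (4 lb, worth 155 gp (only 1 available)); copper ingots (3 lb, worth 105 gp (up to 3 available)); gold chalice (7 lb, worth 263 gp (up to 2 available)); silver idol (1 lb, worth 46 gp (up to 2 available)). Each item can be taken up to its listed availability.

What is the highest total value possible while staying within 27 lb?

Taking the top-ratio items first gives jeweled dagger + 2×bronze mirror + platinum ring + 2×silver idol for 1545 (26 lb).
The 13 lb tied up in jeweled dagger and platinum ring and silver idol is better spent on ornate helm — total rises to 1572 (27 lb).

1572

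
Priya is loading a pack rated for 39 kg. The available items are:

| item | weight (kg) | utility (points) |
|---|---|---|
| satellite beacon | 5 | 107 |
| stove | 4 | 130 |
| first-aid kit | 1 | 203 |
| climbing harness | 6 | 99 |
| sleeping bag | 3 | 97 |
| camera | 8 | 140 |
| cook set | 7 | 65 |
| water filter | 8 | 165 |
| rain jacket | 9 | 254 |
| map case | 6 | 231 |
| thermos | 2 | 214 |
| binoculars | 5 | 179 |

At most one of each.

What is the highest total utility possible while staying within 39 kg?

1473

Ranking by ratio (utility/kg): first-aid kit 203.00, thermos 107.00, map case 38.50, binoculars 35.80.
The ratio heuristic lands on satellite beacon + stove + first-aid kit + sleeping bag + rain jacket + map case + thermos + binoculars (1415) but leaves 4 kg idle.
The 5 kg tied up in satellite beacon is better spent on water filter — total rises to 1473 (38 kg).
Runner-up satellite beacon + first-aid kit + sleeping bag + water filter + rain jacket + map case + thermos + binoculars tops out at 1450.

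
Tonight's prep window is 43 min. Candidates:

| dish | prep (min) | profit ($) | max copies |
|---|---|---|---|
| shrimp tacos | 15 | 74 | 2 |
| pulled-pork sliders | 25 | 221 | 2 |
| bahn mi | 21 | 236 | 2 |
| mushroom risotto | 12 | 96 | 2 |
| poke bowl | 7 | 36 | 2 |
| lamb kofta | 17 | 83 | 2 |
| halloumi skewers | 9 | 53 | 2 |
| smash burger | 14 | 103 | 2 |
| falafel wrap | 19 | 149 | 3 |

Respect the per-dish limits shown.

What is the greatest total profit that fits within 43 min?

472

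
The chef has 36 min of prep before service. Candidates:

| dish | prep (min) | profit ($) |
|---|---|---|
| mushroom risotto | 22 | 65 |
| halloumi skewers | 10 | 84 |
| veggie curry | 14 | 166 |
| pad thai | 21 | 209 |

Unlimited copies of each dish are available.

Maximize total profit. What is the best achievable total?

Greedy by ratio would take 2×veggie curry: 28 min used, total 332.
The 14 min tied up in veggie curry is better spent on pad thai — total rises to 375 (35 min).
No other feasible combination exceeds 375.

375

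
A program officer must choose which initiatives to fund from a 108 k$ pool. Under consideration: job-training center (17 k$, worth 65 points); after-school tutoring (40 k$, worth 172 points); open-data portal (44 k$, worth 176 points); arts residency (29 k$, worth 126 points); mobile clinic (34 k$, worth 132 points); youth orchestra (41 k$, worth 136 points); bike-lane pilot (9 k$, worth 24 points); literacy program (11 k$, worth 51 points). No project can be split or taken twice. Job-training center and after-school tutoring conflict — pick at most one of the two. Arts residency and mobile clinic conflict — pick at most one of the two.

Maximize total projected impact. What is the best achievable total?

424

Taking job-training center + open-data portal + mobile clinic + literacy program: 106 k$ used, 424 in projected impact.
Runner-up after-school tutoring + open-data portal + bike-lane pilot + literacy program tops out at 423.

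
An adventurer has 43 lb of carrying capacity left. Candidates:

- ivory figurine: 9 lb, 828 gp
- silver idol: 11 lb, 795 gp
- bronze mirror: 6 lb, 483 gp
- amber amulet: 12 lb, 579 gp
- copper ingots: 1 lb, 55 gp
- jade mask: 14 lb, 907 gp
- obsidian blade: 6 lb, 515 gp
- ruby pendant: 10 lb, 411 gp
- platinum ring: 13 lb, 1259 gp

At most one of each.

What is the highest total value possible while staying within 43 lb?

3564

Greedy by ratio would take ivory figurine + bronze mirror + copper ingots + obsidian blade + platinum ring: 35 lb used, total 3140.
The 6 lb tied up in bronze mirror is better spent on jade mask — total rises to 3564 (43 lb).
Next best is ivory figurine + bronze mirror + copper ingots + jade mask + platinum ring at 3532 (43 lb) — short by 32.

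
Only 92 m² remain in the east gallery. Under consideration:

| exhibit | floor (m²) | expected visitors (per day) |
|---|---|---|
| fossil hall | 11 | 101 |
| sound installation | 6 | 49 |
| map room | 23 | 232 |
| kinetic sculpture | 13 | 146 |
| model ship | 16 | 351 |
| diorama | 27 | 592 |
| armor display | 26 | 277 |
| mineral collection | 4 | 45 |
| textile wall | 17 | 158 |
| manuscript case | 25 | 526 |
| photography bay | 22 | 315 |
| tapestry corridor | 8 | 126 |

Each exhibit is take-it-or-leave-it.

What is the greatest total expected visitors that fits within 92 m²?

1784

Density check — model ship 21.94, diorama 21.93, manuscript case 21.04 are the best per m².
Greedy by ratio would take fossil hall + model ship + diorama + mineral collection + manuscript case + tapestry corridor: 91 m² used, total 1741.
The 23 m² tied up in fossil hall and mineral collection and tapestry corridor is better spent on photography bay — total rises to 1784 (90 m²).
An exhaustive check of the 4096 subsets confirms 1784.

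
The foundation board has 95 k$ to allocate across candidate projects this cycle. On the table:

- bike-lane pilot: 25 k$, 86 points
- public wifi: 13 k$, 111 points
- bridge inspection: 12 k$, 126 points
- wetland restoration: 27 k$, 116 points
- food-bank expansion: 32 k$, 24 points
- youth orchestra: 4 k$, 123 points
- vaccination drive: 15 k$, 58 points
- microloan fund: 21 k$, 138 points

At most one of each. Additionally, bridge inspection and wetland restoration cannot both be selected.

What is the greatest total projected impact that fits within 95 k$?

642

By projected impact per k$: youth orchestra 30.75, bridge inspection 10.50, public wifi 8.54, microloan fund 6.57 lead.
Best packing: bike-lane pilot + public wifi + bridge inspection + youth orchestra + vaccination drive + microloan fund — 90 k$, 642 total.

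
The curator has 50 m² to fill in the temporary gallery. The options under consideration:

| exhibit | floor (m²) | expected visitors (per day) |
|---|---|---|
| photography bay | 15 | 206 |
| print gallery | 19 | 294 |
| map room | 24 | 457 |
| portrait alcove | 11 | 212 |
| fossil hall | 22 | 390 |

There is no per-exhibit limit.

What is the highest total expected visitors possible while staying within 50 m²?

914

The ratio heuristic lands on 4×portrait alcove (848) but leaves 6 m² idle.
Replace 4×portrait alcove with 2×map room: the trade gains 66 net, giving 914 at 48 m².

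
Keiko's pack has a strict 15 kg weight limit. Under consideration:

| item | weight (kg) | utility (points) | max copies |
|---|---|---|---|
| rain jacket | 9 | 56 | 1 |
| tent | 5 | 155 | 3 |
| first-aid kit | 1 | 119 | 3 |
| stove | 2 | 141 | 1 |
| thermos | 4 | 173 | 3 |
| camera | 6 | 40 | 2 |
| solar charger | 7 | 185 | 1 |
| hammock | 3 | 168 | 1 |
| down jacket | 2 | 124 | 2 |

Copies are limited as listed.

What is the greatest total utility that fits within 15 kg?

Filling by ratio: 3×first-aid kit + stove + hammock + 2×down jacket for 914, with 3 kg left unused.
Dropping first-aid kit frees 1 kg; slotting in thermos (4 kg) lifts the total to 968 at 15 kg.
That's the maximum — no swap from here does better than 968.

968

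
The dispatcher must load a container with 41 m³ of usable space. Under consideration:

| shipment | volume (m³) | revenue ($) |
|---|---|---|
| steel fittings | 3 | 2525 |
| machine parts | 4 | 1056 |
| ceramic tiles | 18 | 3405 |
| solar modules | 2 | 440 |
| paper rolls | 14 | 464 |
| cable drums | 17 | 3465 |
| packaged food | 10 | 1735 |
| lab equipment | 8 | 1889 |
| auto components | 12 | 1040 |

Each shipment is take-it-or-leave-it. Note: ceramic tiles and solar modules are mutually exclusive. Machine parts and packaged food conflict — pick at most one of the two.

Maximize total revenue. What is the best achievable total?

Ranking by ratio (revenue/m³): steel fittings 841.67, machine parts 264.00, lab equipment 236.12.
Greedy by ratio would take steel fittings + machine parts + solar modules + cable drums + lab equipment: 34 m³ used, total 9375.
The 4 m³ tied up in machine parts is better spent on packaged food — total rises to 10054 (40 m³).
The closest alternative, steel fittings + cable drums + packaged food + lab equipment, reaches only 9614.

10054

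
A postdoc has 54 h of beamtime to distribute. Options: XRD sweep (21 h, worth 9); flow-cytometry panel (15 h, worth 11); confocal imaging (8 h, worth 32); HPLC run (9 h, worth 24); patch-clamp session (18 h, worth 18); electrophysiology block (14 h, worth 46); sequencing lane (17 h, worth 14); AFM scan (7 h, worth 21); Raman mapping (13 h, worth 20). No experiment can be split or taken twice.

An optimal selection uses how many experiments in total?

5

Optimal total is 143.
One optimal bundle: confocal imaging + HPLC run + electrophysiology block + AFM scan + Raman mapping (51 h).
Every optimal selection uses 5 experiments.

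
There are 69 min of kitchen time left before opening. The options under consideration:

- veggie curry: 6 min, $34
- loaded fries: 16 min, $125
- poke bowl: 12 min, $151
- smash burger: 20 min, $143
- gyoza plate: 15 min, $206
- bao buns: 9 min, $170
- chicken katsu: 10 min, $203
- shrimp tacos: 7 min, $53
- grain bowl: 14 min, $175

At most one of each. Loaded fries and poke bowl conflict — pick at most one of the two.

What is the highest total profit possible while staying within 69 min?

958

Taking poke bowl + gyoza plate + bao buns + chicken katsu + shrimp tacos + grain bowl: 67 min used, 958 in profit.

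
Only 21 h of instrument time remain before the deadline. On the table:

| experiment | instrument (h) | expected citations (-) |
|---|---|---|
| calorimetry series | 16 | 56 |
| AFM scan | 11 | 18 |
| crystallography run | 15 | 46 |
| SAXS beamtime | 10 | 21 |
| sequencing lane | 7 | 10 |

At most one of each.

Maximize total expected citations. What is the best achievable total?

By expected citations per h: calorimetry series 3.50, crystallography run 3.07, SAXS beamtime 2.10 lead.
The ratio ordering already packs tightly: calorimetry series, 16 h, 56.
Next best is crystallography run at 46 (15 h) — short by 10.

56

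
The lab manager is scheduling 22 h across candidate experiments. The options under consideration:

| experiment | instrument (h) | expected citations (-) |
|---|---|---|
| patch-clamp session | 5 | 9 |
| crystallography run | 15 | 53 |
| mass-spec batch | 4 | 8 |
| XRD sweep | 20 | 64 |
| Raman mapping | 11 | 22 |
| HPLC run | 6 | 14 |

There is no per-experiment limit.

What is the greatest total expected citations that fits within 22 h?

67

By expected citations per h: crystallography run 3.53, XRD sweep 3.20, HPLC run 2.33, mass-spec batch 2.00 lead.
Crystallography run + HPLC run uses 21 of the 22 h and totals 67.
That's the maximum — no swap from here does better than 67.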